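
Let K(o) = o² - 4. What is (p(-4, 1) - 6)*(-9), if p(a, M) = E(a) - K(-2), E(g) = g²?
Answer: -90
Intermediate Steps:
K(o) = -4 + o²
p(a, M) = a² (p(a, M) = a² - (-4 + (-2)²) = a² - (-4 + 4) = a² - 1*0 = a² + 0 = a²)
(p(-4, 1) - 6)*(-9) = ((-4)² - 6)*(-9) = (16 - 6)*(-9) = 10*(-9) = -90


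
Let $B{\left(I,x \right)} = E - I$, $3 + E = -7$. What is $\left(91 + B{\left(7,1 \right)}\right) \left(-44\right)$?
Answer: $-3256$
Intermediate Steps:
$E = -10$ ($E = -3 - 7 = -10$)
$B{\left(I,x \right)} = -10 - I$
$\left(91 + B{\left(7,1 \right)}\right) \left(-44\right) = \left(91 - 17\right) \left(-44\right) = 74 \left(-44\right) = -3256$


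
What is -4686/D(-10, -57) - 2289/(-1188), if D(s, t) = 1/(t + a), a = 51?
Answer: 11134699/396 ≈ 28118.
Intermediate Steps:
D(s, t) = 1/(51 + t) (D(s, t) = 1/(t + 51) = 1/(51 + t))
-4686/D(-10, -57) - 2289/(-1188) = -4686/(1/(51 - 57)) - 2289/(-1188) = -4686/(1/(-6)) - 2289*(-1/1188) = -4686/(-⅙) + 763/396 = -4686*(-6) + 763/396 = 28116 + 763/396 = 11134699/396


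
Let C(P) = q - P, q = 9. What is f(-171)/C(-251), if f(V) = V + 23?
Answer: -37/65 ≈ -0.56923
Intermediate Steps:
f(V) = 23 + V
C(P) = 9 - P
f(-171)/C(-251) = (23 - 171)/(9 - 1*(-251)) = -148/(9 + 251) = -148/260 = -148*1/260 = -37/65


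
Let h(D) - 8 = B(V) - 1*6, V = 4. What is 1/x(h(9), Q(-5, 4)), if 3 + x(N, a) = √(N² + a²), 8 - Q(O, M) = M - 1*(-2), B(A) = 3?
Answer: 3/20 + √29/20 ≈ 0.41926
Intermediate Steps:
Q(O, M) = 6 - M (Q(O, M) = 8 - (M - 1*(-2)) = 8 - (M + 2) = 8 - (2 + M) = 8 + (-2 - M) = 6 - M)
h(D) = 5 (h(D) = 8 + (3 - 1*6) = 8 + (3 - 6) = 8 - 3 = 5)
x(N, a) = -3 + √(N² + a²)
1/x(h(9), Q(-5, 4)) = 1/(-3 + √(5² + (6 - 1*4)²)) = 1/(-3 + √(25 + (6 - 4)²)) = 1/(-3 + √(25 + 2²)) = 1/(-3 + √(25 + 4)) = 1/(-3 + √29)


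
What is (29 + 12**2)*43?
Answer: 7439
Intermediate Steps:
(29 + 12**2)*43 = (29 + 144)*43 = 173*43 = 7439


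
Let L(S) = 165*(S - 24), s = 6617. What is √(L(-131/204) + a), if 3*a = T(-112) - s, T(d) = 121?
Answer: I*√64830333/102 ≈ 78.938*I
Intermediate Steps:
L(S) = -3960 + 165*S (L(S) = 165*(-24 + S) = -3960 + 165*S)
a = -6496/3 (a = (121 - 1*6617)/3 = (121 - 6617)/3 = (⅓)*(-6496) = -6496/3 ≈ -2165.3)
√(L(-131/204) + a) = √((-3960 + 165*(-131/204)) - 6496/3) = √((-3960 - 7205/68) - 6496/3) = √(-276485/68 - 6496/3) = √(-1271183/204) = I*√64830333/102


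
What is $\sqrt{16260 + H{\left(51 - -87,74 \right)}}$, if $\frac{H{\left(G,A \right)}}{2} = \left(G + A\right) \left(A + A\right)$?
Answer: $2 \sqrt{19753} \approx 281.09$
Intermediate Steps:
$H{\left(G,A \right)} = 4 A \left(A + G\right)$ ($H{\left(G,A \right)} = 2 \left(G + A\right) \left(A + A\right) = 2 \left(A + G\right) 2 A = 2 \cdot 2 A \left(A + G\right) = 4 A \left(A + G\right)$)
$\sqrt{16260 + H{\left(51 - -87,74 \right)}} = \sqrt{16260 + 4 \cdot 74 \left(74 + \left(51 - -87\right)\right)} = \sqrt{16260 + 4 \cdot 74 \left(74 + \left(51 + 87\right)\right)} = \sqrt{16260 + 4 \cdot 74 \left(74 + 138\right)} = \sqrt{16260 + 4 \cdot 74 \cdot 212} = \sqrt{16260 + 62752} = \sqrt{79012} = 2 \sqrt{19753}$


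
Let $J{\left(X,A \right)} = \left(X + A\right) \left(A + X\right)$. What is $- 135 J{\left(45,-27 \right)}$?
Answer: $-43740$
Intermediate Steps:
$J{\left(X,A \right)} = \left(A + X\right)^{2}$ ($J{\left(X,A \right)} = \left(A + X\right) \left(A + X\right) = \left(A + X\right)^{2}$)
$- 135 J{\left(45,-27 \right)} = - 135 \left(-27 + 45\right)^{2} = - 135 \cdot 18^{2} = \left(-135\right) 324 = -43740$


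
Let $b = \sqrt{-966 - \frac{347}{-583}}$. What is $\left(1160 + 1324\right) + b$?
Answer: $2484 + \frac{i \sqrt{328130473}}{583} \approx 2484.0 + 31.071 i$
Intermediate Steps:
$b = \frac{i \sqrt{328130473}}{583}$ ($b = \sqrt{-966 - - \frac{347}{583}} = \sqrt{-966 + \frac{347}{583}} = \sqrt{- \frac{562831}{583}} = \frac{i \sqrt{328130473}}{583} \approx 31.071 i$)
$\left(1160 + 1324\right) + b = \left(1160 + 1324\right) + \frac{i \sqrt{328130473}}{583} = 2484 + \frac{i \sqrt{328130473}}{583}$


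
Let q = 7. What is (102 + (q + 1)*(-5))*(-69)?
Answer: -4278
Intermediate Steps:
(102 + (q + 1)*(-5))*(-69) = (102 + (7 + 1)*(-5))*(-69) = (102 + 8*(-5))*(-69) = (102 - 40)*(-69) = 62*(-69) = -4278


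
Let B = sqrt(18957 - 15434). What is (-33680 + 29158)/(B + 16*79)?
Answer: -816544/227739 + 646*sqrt(3523)/227739 ≈ -3.4171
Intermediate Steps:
B = sqrt(3523) ≈ 59.355
(-33680 + 29158)/(B + 16*79) = (-33680 + 29158)/(sqrt(3523) + 16*79) = -4522/(sqrt(3523) + 1264) = -4522/(1264 + sqrt(3523))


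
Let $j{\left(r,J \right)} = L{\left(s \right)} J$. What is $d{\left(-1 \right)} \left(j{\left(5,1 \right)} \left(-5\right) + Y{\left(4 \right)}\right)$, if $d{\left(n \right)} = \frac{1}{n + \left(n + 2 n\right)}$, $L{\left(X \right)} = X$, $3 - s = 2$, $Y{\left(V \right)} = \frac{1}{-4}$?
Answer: $\frac{21}{16} \approx 1.3125$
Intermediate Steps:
$Y{\left(V \right)} = - \frac{1}{4}$
$s = 1$ ($s = 3 - 2 = 1$)
$d{\left(n \right)} = \frac{1}{4 n}$ ($d{\left(n \right)} = \frac{1}{n + 3 n} = \frac{1}{4 n}$)
$j{\left(r,J \right)} = J$ ($j{\left(r,J \right)} = 1 J = J$)
$d{\left(-1 \right)} \left(j{\left(5,1 \right)} \left(-5\right) + Y{\left(4 \right)}\right) = \frac{1}{4 \left(-1\right)} \left(1 \left(-5\right) - \frac{1}{4}\right) = \frac{1}{4} \left(-1\right) \left(-5 - \frac{1}{4}\right) = \left(- \frac{1}{4}\right) \left(- \frac{21}{4}\right) = \frac{21}{16}$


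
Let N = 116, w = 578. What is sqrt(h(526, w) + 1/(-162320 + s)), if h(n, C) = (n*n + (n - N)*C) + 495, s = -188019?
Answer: 2*sqrt(15776391154674183)/350339 ≈ 717.04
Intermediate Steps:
h(n, C) = 495 + n**2 + C*(-116 + n) (h(n, C) = (n*n + (n - 1*116)*C) + 495 = (n**2 + (n - 116)*C) + 495 = (n**2 + (-116 + n)*C) + 495 = (n**2 + C*(-116 + n)) + 495 = 495 + n**2 + C*(-116 + n))
sqrt(h(526, w) + 1/(-162320 + s)) = sqrt((495 + 526**2 - 116*578 + 578*526) + 1/(-162320 - 188019)) = sqrt((495 + 276676 - 67048 + 304028) + 1/(-350339)) = sqrt(514151 - 1/350339) = sqrt(180127147188/350339) = 2*sqrt(15776391154674183)/350339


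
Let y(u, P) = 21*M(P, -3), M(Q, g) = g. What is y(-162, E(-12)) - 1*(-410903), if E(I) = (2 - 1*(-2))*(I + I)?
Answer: 410840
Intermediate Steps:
E(I) = 8*I (E(I) = (2 + 2)*(2*I) = 4*(2*I) = 8*I)
y(u, P) = -63 (y(u, P) = 21*(-3) = -63)
y(-162, E(-12)) - 1*(-410903) = -63 - 1*(-410903) = -63 + 410903 = 410840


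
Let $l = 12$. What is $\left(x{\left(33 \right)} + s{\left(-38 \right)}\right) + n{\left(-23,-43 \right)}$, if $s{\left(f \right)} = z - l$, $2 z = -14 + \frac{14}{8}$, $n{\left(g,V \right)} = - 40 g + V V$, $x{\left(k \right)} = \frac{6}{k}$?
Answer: $\frac{242093}{88} \approx 2751.1$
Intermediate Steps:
$n{\left(g,V \right)} = V^{2} - 40 g$ ($n{\left(g,V \right)} = - 40 g + V^{2} = V^{2} - 40 g$)
$z = - \frac{49}{8}$ ($z = \frac{-14 + \frac{14}{8}}{2} = \frac{-14 + 14 \cdot \frac{1}{8}}{2} = \frac{-14 + \frac{7}{4}}{2} = \frac{1}{2} \left(- \frac{49}{4}\right) = - \frac{49}{8} \approx -6.125$)
$s{\left(f \right)} = - \frac{145}{8}$ ($s{\left(f \right)} = - \frac{49}{8} - 12 = - \frac{145}{8}$)
$\left(x{\left(33 \right)} + s{\left(-38 \right)}\right) + n{\left(-23,-43 \right)} = \left(\frac{6}{33} - \frac{145}{8}\right) - \left(-920 - \left(-43\right)^{2}\right) = \left(6 \cdot \frac{1}{33} - \frac{145}{8}\right) + \left(1849 + 920\right) = \left(\frac{2}{11} - \frac{145}{8}\right) + 2769 = - \frac{1579}{88} + 2769 = \frac{242093}{88}$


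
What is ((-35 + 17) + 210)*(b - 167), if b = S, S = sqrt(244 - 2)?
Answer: -32064 + 2112*sqrt(2) ≈ -29077.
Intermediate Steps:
S = 11*sqrt(2) (S = sqrt(242) = 11*sqrt(2) ≈ 15.556)
b = 11*sqrt(2) ≈ 15.556
((-35 + 17) + 210)*(b - 167) = ((-35 + 17) + 210)*(11*sqrt(2) - 167) = (-18 + 210)*(-167 + 11*sqrt(2)) = 192*(-167 + 11*sqrt(2)) = -32064 + 2112*sqrt(2)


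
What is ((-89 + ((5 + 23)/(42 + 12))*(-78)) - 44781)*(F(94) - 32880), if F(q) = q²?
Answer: 9718440536/9 ≈ 1.0798e+9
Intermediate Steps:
((-89 + ((5 + 23)/(42 + 12))*(-78)) - 44781)*(F(94) - 32880) = ((-89 + ((5 + 23)/(42 + 12))*(-78)) - 44781)*(94² - 32880) = ((-89 + (28/54)*(-78)) - 44781)*(8836 - 32880) = ((-89 + (28*(1/54))*(-78)) - 44781)*(-24044) = ((-89 + (14/27)*(-78)) - 44781)*(-24044) = ((-89 - 364/9) - 44781)*(-24044) = (-1165/9 - 44781)*(-24044) = -404194/9*(-24044) = 9718440536/9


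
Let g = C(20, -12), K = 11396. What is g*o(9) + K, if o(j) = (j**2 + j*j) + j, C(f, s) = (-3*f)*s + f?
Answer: 137936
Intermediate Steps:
C(f, s) = f - 3*f*s (C(f, s) = -3*f*s + f = f - 3*f*s)
o(j) = j + 2*j**2 (o(j) = (j**2 + j**2) + j = 2*j**2 + j = j + 2*j**2)
g = 740 (g = 20*(1 - 3*(-12)) = 20*(1 + 36) = 20*37 = 740)
g*o(9) + K = 740*(9*(1 + 2*9)) + 11396 = 740*(9*(1 + 18)) + 11396 = 740*(9*19) + 11396 = 740*171 + 11396 = 126540 + 11396 = 137936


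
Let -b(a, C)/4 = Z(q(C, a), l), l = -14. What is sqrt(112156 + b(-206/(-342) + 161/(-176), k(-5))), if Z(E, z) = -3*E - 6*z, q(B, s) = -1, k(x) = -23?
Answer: 8*sqrt(1747) ≈ 334.38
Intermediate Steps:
Z(E, z) = -6*z - 3*E
b(a, C) = -348 (b(a, C) = -4*(-6*(-14) - 3*(-1)) = -4*(84 + 3) = -4*87 = -348)
sqrt(112156 + b(-206/(-342) + 161/(-176), k(-5))) = sqrt(112156 - 348) = sqrt(111808) = 8*sqrt(1747)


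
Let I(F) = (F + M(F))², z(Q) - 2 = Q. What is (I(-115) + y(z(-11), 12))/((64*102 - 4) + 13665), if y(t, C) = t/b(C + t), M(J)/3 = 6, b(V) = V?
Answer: 9406/20189 ≈ 0.46590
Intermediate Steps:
M(J) = 18 (M(J) = 3*6 = 18)
z(Q) = 2 + Q
I(F) = (18 + F)² (I(F) = (F + 18)² = (18 + F)²)
y(t, C) = t/(C + t)
(I(-115) + y(z(-11), 12))/((64*102 - 4) + 13665) = ((18 - 115)² + (2 - 11)/(12 + (2 - 11)))/((64*102 - 4) + 13665) = ((-97)² - 9/(12 - 9))/((6528 - 4) + 13665) = (9409 - 9/3)/(6524 + 13665) = (9409 - 9*⅓)/20189 = (9409 - 3)*(1/20189) = 9406*(1/20189) = 9406/20189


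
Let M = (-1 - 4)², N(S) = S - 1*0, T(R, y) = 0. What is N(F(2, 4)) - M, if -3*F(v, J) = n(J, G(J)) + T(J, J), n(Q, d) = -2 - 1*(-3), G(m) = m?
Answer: -76/3 ≈ -25.333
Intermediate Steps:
n(Q, d) = 1 (n(Q, d) = -2 + 3 = 1)
F(v, J) = -⅓ (F(v, J) = -(1 + 0)/3 = -⅓*1 = -⅓)
N(S) = S (N(S) = S + 0 = S)
M = 25 (M = (-5)² = 25)
N(F(2, 4)) - M = -⅓ - 1*25 = -⅓ - 25 = -76/3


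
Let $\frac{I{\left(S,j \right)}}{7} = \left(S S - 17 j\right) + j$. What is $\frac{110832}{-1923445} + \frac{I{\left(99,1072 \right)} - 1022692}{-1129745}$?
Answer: $\frac{388170925093}{434600474305} \approx 0.89317$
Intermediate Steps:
$I{\left(S,j \right)} = - 112 j + 7 S^{2}$ ($I{\left(S,j \right)} = 7 \left(\left(S S - 17 j\right) + j\right) = 7 \left(\left(S^{2} - 17 j\right) + j\right) = 7 \left(S^{2} - 16 j\right) = - 112 j + 7 S^{2}$)
$\frac{110832}{-1923445} + \frac{I{\left(99,1072 \right)} - 1022692}{-1129745} = \frac{110832}{-1923445} + \frac{\left(\left(-112\right) 1072 + 7 \cdot 99^{2}\right) - 1022692}{-1129745} = 110832 \left(- \frac{1}{1923445}\right) + \left(\left(-120064 + 7 \cdot 9801\right) - 1022692\right) \left(- \frac{1}{1129745}\right) = - \frac{110832}{1923445} + \left(\left(-120064 + 68607\right) - 1022692\right) \left(- \frac{1}{1129745}\right) = - \frac{110832}{1923445} + \left(-51457 - 1022692\right) \left(- \frac{1}{1129745}\right) = - \frac{110832}{1923445} - - \frac{1074149}{1129745} = - \frac{110832}{1923445} + \frac{1074149}{1129745} = \frac{388170925093}{434600474305}$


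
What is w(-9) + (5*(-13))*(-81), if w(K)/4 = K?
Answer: 5229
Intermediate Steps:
w(K) = 4*K
w(-9) + (5*(-13))*(-81) = 4*(-9) + (5*(-13))*(-81) = -36 - 65*(-81) = -36 + 5265 = 5229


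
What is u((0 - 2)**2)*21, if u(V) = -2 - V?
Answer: -126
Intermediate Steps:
u((0 - 2)**2)*21 = (-2 - (0 - 2)**2)*21 = (-2 - 1*(-2)**2)*21 = (-2 - 1*4)*21 = (-2 - 4)*21 = -6*21 = -126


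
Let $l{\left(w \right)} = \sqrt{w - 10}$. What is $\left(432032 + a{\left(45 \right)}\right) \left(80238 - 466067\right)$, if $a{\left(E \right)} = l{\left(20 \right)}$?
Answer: $-166690474528 - 385829 \sqrt{10} \approx -1.6669 \cdot 10^{11}$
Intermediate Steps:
$l{\left(w \right)} = \sqrt{-10 + w}$
$a{\left(E \right)} = \sqrt{10}$ ($a{\left(E \right)} = \sqrt{-10 + 20} = \sqrt{10}$)
$\left(432032 + a{\left(45 \right)}\right) \left(80238 - 466067\right) = \left(432032 + \sqrt{10}\right) \left(80238 - 466067\right) = \left(432032 + \sqrt{10}\right) \left(-385829\right) = -166690474528 - 385829 \sqrt{10}$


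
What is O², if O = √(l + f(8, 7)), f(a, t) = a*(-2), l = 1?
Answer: -15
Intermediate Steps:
f(a, t) = -2*a
O = I*√15 (O = √(1 - 2*8) = √(1 - 16) = √(-15) = I*√15 ≈ 3.873*I)
O² = (I*√15)² = -15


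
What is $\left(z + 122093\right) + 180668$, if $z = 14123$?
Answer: $316884$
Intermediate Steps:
$\left(z + 122093\right) + 180668 = \left(14123 + 122093\right) + 180668 = 136216 + 180668 = 316884$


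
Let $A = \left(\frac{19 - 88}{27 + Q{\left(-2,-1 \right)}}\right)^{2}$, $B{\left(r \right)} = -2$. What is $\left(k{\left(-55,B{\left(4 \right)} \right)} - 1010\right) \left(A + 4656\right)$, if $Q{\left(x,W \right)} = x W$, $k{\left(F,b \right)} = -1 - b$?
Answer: $- \frac{3955741113}{841} \approx -4.7036 \cdot 10^{6}$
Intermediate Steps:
$Q{\left(x,W \right)} = W x$
$A = \frac{4761}{841}$ ($A = \left(\frac{19 - 88}{27 - -2}\right)^{2} = \left(\frac{19 - 88}{27 + 2}\right)^{2} = \left(- \frac{69}{29}\right)^{2} = \frac{4761}{841} \approx 5.6611$)
$\left(k{\left(-55,B{\left(4 \right)} \right)} - 1010\right) \left(A + 4656\right) = \left(\left(-1 - -2\right) - 1010\right) \left(\frac{4761}{841} + 4656\right) = \left(\left(-1 + 2\right) - 1010\right) \frac{3920457}{841} = \left(1 - 1010\right) \frac{3920457}{841} = \left(-1009\right) \frac{3920457}{841} = - \frac{3955741113}{841}$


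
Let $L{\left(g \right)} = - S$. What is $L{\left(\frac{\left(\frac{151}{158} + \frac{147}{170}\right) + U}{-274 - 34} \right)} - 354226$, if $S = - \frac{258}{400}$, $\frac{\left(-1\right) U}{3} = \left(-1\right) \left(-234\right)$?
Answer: $- \frac{70845071}{200} \approx -3.5423 \cdot 10^{5}$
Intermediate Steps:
$U = -702$ ($U = - 3 \left(\left(-1\right) \left(-234\right)\right) = \left(-3\right) 234 = -702$)
$S = - \frac{129}{200}$ ($S = \left(-258\right) \frac{1}{400} = - \frac{129}{200} \approx -0.645$)
$L{\left(g \right)} = \frac{129}{200}$ ($L{\left(g \right)} = \left(-1\right) \left(- \frac{129}{200}\right) = \frac{129}{200}$)
$L{\left(\frac{\left(\frac{151}{158} + \frac{147}{170}\right) + U}{-274 - 34} \right)} - 354226 = \frac{129}{200} - 354226 = - \frac{70845071}{200}$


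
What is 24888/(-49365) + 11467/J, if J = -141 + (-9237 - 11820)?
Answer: -121516031/116271030 ≈ -1.0451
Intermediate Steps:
J = -21198 (J = -141 - 21057 = -21198)
24888/(-49365) + 11467/J = 24888/(-49365) + 11467/(-21198) = 24888*(-1/49365) + 11467*(-1/21198) = -8296/16455 - 11467/21198 = -121516031/116271030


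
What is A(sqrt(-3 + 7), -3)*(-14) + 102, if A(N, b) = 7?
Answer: 4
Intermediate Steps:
A(sqrt(-3 + 7), -3)*(-14) + 102 = 7*(-14) + 102 = -98 + 102 = 4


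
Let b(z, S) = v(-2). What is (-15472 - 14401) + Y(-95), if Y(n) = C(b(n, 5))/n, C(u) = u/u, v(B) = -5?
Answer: -2837936/95 ≈ -29873.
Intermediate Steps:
b(z, S) = -5
C(u) = 1
Y(n) = 1/n
(-15472 - 14401) + Y(-95) = (-15472 - 14401) + 1/(-95) = -29873 - 1/95 = -2837936/95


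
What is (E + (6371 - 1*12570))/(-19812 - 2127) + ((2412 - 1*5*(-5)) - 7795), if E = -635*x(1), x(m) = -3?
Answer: -117544868/21939 ≈ -5357.8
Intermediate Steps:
E = 1905 (E = -635*(-3) = 1905)
(E + (6371 - 1*12570))/(-19812 - 2127) + ((2412 - 1*5*(-5)) - 7795) = (1905 + (6371 - 1*12570))/(-19812 - 2127) + ((2412 - 1*5*(-5)) - 7795) = (1905 + (6371 - 12570))/(-21939) + ((2412 - 5*(-5)) - 7795) = (1905 - 6199)*(-1/21939) + ((2412 + 25) - 7795) = -4294*(-1/21939) + (2437 - 7795) = 4294/21939 - 5358 = -117544868/21939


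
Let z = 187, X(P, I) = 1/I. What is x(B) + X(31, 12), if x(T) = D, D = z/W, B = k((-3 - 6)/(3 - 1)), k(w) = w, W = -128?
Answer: -529/384 ≈ -1.3776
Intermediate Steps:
B = -9/2 (B = (-3 - 6)/(3 - 1) = -9/2 ≈ -4.5000)
D = -187/128 (D = 187/(-128) = 187*(-1/128) = -187/128 ≈ -1.4609)
x(T) = -187/128
x(B) + X(31, 12) = -187/128 + 1/12 = -529/384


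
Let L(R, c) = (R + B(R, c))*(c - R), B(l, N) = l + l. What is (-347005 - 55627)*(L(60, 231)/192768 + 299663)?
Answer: -242273186430013/2008 ≈ -1.2065e+11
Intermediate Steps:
B(l, N) = 2*l
L(R, c) = 3*R*(c - R) (L(R, c) = (R + 2*R)*(c - R) = (3*R)*(c - R) = 3*R*(c - R))
(-347005 - 55627)*(L(60, 231)/192768 + 299663) = (-347005 - 55627)*((3*60*(231 - 1*60))/192768 + 299663) = -402632*((3*60*(231 - 60))*(1/192768) + 299663) = -402632*((3*60*171)*(1/192768) + 299663) = -402632*(30780*(1/192768) + 299663) = -402632*(2565/16064 + 299663) = -402632*4813788997/16064 = -242273186430013/2008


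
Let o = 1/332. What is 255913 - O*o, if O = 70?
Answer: 42481523/166 ≈ 2.5591e+5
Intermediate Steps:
o = 1/332 ≈ 0.0030120
255913 - O*o = 255913 - 70/332 = 255913 - 1*35/166 = 255913 - 35/166 = 42481523/166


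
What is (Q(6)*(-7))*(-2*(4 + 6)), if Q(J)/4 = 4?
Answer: 2240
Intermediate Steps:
Q(J) = 16 (Q(J) = 4*4 = 16)
(Q(6)*(-7))*(-2*(4 + 6)) = (16*(-7))*(-2*(4 + 6)) = -(-224)*10 = -112*(-20) = 2240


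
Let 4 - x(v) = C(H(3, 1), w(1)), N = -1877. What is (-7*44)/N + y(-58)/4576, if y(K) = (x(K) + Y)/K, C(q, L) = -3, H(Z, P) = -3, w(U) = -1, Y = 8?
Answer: 81717509/498170816 ≈ 0.16404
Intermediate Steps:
x(v) = 7 (x(v) = 4 - 1*(-3) = 4 + 3 = 7)
y(K) = 15/K (y(K) = (7 + 8)/K = 15/K)
(-7*44)/N + y(-58)/4576 = -7*44/(-1877) + (15/(-58))/4576 = -308*(-1/1877) + (15*(-1/58))*(1/4576) = 308/1877 - 15/58*1/4576 = 308/1877 - 15/265408 = 81717509/498170816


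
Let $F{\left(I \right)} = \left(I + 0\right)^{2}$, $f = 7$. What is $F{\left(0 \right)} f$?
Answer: $0$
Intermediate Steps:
$F{\left(I \right)} = I^{2}$
$F{\left(0 \right)} f = 0^{2} \cdot 7 = 0 \cdot 7 = 0$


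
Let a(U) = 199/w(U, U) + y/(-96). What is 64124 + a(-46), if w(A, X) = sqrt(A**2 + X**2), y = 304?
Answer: 384725/6 + 199*sqrt(2)/92 ≈ 64124.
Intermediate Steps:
a(U) = -19/6 + 199*sqrt(2)/(2*sqrt(U**2)) (a(U) = 199/(sqrt(U**2 + U**2)) + 304/(-96) = 199/(sqrt(2*U**2)) + 304*(-1/96) = 199/((sqrt(2)*sqrt(U**2))) - 19/6 = 199*(sqrt(2)/(2*sqrt(U**2))) - 19/6 = 199*sqrt(2)/(2*sqrt(U**2)) - 19/6 = -19/6 + 199*sqrt(2)/(2*sqrt(U**2)))
64124 + a(-46) = 64124 + (-19/6 + 199*sqrt(2)/(2*sqrt((-46)**2))) = 64124 + (-19/6 + 199*sqrt(2)/(2*sqrt(2116))) = 64124 + (-19/6 + (199/2)*sqrt(2)*(1/46)) = 64124 + (-19/6 + 199*sqrt(2)/92) = 384725/6 + 199*sqrt(2)/92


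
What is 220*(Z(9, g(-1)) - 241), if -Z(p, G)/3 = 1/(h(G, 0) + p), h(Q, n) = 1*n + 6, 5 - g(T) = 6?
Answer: -53064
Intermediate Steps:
g(T) = -1 (g(T) = 5 - 1*6 = 5 - 6 = -1)
h(Q, n) = 6 + n (h(Q, n) = n + 6 = 6 + n)
Z(p, G) = -3/(6 + p) (Z(p, G) = -3/((6 + 0) + p) = -3/(6 + p))
220*(Z(9, g(-1)) - 241) = 220*(-3/(6 + 9) - 241) = 220*(-3/15 - 241) = 220*(-3*1/15 - 241) = 220*(-⅕ - 241) = 220*(-1206/5) = -53064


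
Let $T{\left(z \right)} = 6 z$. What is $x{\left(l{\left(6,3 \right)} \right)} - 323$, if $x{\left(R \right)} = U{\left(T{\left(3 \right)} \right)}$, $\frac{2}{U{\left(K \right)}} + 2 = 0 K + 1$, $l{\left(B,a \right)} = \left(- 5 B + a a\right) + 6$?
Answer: $-325$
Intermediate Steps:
$l{\left(B,a \right)} = 6 + a^{2} - 5 B$ ($l{\left(B,a \right)} = \left(- 5 B + a^{2}\right) + 6 = \left(a^{2} - 5 B\right) + 6 = 6 + a^{2} - 5 B$)
$U{\left(K \right)} = -2$ ($U{\left(K \right)} = \frac{2}{-2 + \left(0 K + 1\right)} = \frac{2}{-2 + \left(0 + 1\right)} = \frac{2}{-2 + 1} = \frac{2}{-1} = 2 \left(-1\right) = -2$)
$x{\left(R \right)} = -2$
$x{\left(l{\left(6,3 \right)} \right)} - 323 = -2 - 323 = -325$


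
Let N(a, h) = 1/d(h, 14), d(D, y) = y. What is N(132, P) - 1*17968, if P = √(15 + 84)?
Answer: -251551/14 ≈ -17968.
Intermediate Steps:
P = 3*√11 (P = √99 = 3*√11 ≈ 9.9499)
N(a, h) = 1/14
N(132, P) - 1*17968 = 1/14 - 1*17968 = 1/14 - 17968 = -251551/14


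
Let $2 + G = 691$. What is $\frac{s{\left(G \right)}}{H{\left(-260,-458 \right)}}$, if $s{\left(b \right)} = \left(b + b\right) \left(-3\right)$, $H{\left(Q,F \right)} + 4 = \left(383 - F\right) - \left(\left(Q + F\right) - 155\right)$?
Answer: $- \frac{689}{285} \approx -2.4175$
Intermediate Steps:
$G = 689$ ($G = -2 + 691 = 689$)
$H{\left(Q,F \right)} = 534 - Q - 2 F$ ($H{\left(Q,F \right)} = -4 - \left(-538 + Q + 2 F\right) = 534 - Q - 2 F$)
$s{\left(b \right)} = - 6 b$ ($s{\left(b \right)} = 2 b \left(-3\right) = - 6 b$)
$\frac{s{\left(G \right)}}{H{\left(-260,-458 \right)}} = \frac{\left(-6\right) 689}{534 - -260 - -916} = - \frac{4134}{534 + 260 + 916} = - \frac{4134}{1710} = \left(-4134\right) \frac{1}{1710} = - \frac{689}{285}$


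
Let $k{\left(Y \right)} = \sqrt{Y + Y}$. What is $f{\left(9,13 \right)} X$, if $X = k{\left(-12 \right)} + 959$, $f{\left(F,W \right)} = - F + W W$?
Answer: $153440 + 320 i \sqrt{6} \approx 1.5344 \cdot 10^{5} + 783.84 i$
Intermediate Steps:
$k{\left(Y \right)} = \sqrt{2} \sqrt{Y}$ ($k{\left(Y \right)} = \sqrt{2 Y} = \sqrt{2} \sqrt{Y}$)
$f{\left(F,W \right)} = W^{2} - F$ ($f{\left(F,W \right)} = - F + W^{2} = W^{2} - F$)
$X = 959 + 2 i \sqrt{6}$ ($X = \sqrt{2} \sqrt{-12} + 959 = \sqrt{2} \cdot 2 i \sqrt{3} + 959 = 2 i \sqrt{6} + 959 = 959 + 2 i \sqrt{6} \approx 959.0 + 4.899 i$)
$f{\left(9,13 \right)} X = \left(13^{2} - 9\right) \left(959 + 2 i \sqrt{6}\right) = \left(169 - 9\right) \left(959 + 2 i \sqrt{6}\right) = 160 \left(959 + 2 i \sqrt{6}\right) = 153440 + 320 i \sqrt{6}$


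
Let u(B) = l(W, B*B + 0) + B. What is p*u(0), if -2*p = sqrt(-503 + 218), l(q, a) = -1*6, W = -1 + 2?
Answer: 3*I*sqrt(285) ≈ 50.646*I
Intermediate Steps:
W = 1
l(q, a) = -6
u(B) = -6 + B
p = -I*sqrt(285)/2 (p = -sqrt(-503 + 218)/2 = -I*sqrt(285)/2 ≈ -8.441*I)
p*u(0) = (-I*sqrt(285)/2)*(-6 + 0) = -I*sqrt(285)/2*(-6) = 3*I*sqrt(285)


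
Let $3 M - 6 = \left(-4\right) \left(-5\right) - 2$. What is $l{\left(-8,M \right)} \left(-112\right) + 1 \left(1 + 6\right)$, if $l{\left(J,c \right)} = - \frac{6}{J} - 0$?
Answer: $-77$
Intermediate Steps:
$M = 8$ ($M = 2 + \frac{\left(-4\right) \left(-5\right) - 2}{3} = 2 + \frac{20 - 2}{3} = 2 + \frac{1}{3} \cdot 18 = 2 + 6 = 8$)
$l{\left(J,c \right)} = - \frac{6}{J}$ ($l{\left(J,c \right)} = - \frac{6}{J} + 0 = - \frac{6}{J}$)
$l{\left(-8,M \right)} \left(-112\right) + 1 \left(1 + 6\right) = - \frac{6}{-8} \left(-112\right) + 1 \left(1 + 6\right) = \left(-6\right) \left(- \frac{1}{8}\right) \left(-112\right) + 1 \cdot 7 = \frac{3}{4} \left(-112\right) + 7 = -84 + 7 = -77$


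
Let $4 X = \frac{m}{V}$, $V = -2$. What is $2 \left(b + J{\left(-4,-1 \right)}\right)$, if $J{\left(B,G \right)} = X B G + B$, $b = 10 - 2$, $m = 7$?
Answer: $1$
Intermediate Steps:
$X = - \frac{7}{8}$ ($X = \frac{7 \frac{1}{-2}}{4} = \frac{7 \left(- \frac{1}{2}\right)}{4} = \frac{1}{4} \left(- \frac{7}{2}\right) = - \frac{7}{8} \approx -0.875$)
$b = 8$
$J{\left(B,G \right)} = B - \frac{7 B G}{8}$ ($J{\left(B,G \right)} = - \frac{7 B}{8} G + B = - \frac{7 B G}{8} + B = B - \frac{7 B G}{8}$)
$2 \left(b + J{\left(-4,-1 \right)}\right) = 2 \left(8 + \frac{1}{8} \left(-4\right) \left(8 - -7\right)\right) = 2 \left(8 + \frac{1}{8} \left(-4\right) \left(8 + 7\right)\right) = 2 \left(8 + \frac{1}{8} \left(-4\right) 15\right) = 2 \left(8 - \frac{15}{2}\right) = 2 \cdot \frac{1}{2} = 1$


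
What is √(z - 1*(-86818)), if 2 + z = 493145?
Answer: √579961 ≈ 761.55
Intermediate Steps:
z = 493143 (z = -2 + 493145 = 493143)
√(z - 1*(-86818)) = √(493143 - 1*(-86818)) = √(493143 + 86818) = √579961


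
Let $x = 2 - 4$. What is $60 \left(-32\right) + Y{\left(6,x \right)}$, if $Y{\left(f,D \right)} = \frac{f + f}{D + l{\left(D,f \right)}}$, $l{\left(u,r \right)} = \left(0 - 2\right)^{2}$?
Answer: $-1914$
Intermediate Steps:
$l{\left(u,r \right)} = 4$ ($l{\left(u,r \right)} = \left(-2\right)^{2} = 4$)
$x = -2$ ($x = 2 - 4 = -2$)
$Y{\left(f,D \right)} = \frac{2 f}{4 + D}$ ($Y{\left(f,D \right)} = \frac{f + f}{D + 4} = \frac{2 f}{4 + D}$)
$60 \left(-32\right) + Y{\left(6,x \right)} = 60 \left(-32\right) + 2 \cdot 6 \frac{1}{4 - 2} = -1920 + 2 \cdot 6 \cdot \frac{1}{2} = -1920 + 6 = -1914$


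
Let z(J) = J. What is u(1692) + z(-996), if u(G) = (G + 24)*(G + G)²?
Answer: 19650697500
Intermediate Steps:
u(G) = 4*G²*(24 + G) (u(G) = (24 + G)*(2*G)² = (24 + G)*(4*G²) = 4*G²*(24 + G))
u(1692) + z(-996) = 4*1692²*(24 + 1692) - 996 = 4*2862864*1716 - 996 = 19650698496 - 996 = 19650697500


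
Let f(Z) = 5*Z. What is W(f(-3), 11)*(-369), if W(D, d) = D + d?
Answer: 1476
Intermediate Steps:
W(f(-3), 11)*(-369) = (5*(-3) + 11)*(-369) = (-15 + 11)*(-369) = -4*(-369) = 1476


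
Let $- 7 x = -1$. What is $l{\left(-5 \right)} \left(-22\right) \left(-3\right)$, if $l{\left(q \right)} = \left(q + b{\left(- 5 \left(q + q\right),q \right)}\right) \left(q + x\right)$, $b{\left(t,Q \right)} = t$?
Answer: $- \frac{100980}{7} \approx -14426.0$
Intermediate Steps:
$x = \frac{1}{7}$ ($x = \left(- \frac{1}{7}\right) \left(-1\right) = \frac{1}{7} \approx 0.14286$)
$l{\left(q \right)} = - 9 q \left(\frac{1}{7} + q\right)$ ($l{\left(q \right)} = \left(q - 5 \left(q + q\right)\right) \left(q + \frac{1}{7}\right) = \left(q - 5 \cdot 2 q\right) \left(\frac{1}{7} + q\right) = \left(q - 10 q\right) \left(\frac{1}{7} + q\right) = - 9 q \left(\frac{1}{7} + q\right)$)
$l{\left(-5 \right)} \left(-22\right) \left(-3\right) = \frac{9}{7} \left(-5\right) \left(-1 - -35\right) \left(-22\right) \left(-3\right) = \frac{9}{7} \left(-5\right) \left(-1 + 35\right) \left(-22\right) \left(-3\right) = \frac{9}{7} \left(-5\right) 34 \left(-22\right) \left(-3\right) = \left(- \frac{1530}{7}\right) \left(-22\right) \left(-3\right) = \frac{33660}{7} \left(-3\right) = - \frac{100980}{7}$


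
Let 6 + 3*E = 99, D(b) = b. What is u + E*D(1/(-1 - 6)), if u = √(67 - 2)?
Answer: -31/7 + √65 ≈ 3.6337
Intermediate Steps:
u = √65 ≈ 8.0623
E = 31 (E = -2 + (⅓)*99 = -2 + 33 = 31)
u + E*D(1/(-1 - 6)) = √65 + 31/(-1 - 6) = √65 + 31/(-7) = √65 + 31*(-⅐) = √65 - 31/7 = -31/7 + √65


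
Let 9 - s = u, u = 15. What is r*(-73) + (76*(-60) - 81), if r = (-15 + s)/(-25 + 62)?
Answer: -170184/37 ≈ -4599.6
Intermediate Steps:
s = -6 (s = 9 - 1*15 = 9 - 15 = -6)
r = -21/37 (r = (-15 - 6)/(-25 + 62) = -21/37 ≈ -0.56757)
r*(-73) + (76*(-60) - 81) = -21/37*(-73) + (76*(-60) - 81) = 1533/37 + (-4560 - 81) = 1533/37 - 4641 = -170184/37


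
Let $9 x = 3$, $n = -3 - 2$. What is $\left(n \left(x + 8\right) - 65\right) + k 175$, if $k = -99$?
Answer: $- \frac{52295}{3} \approx -17432.0$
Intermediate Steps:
$n = -5$ ($n = -3 - 2 = -5$)
$x = \frac{1}{3}$ ($x = \frac{1}{9} \cdot 3 = \frac{1}{3} \approx 0.33333$)
$\left(n \left(x + 8\right) - 65\right) + k 175 = \left(- 5 \left(\frac{1}{3} + 8\right) - 65\right) - 17325 = \left(\left(-5\right) \frac{25}{3} - 65\right) - 17325 = \left(- \frac{125}{3} - 65\right) - 17325 = - \frac{320}{3} - 17325 = - \frac{52295}{3}$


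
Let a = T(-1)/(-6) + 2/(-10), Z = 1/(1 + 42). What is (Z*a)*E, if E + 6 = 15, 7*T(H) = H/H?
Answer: -141/3010 ≈ -0.046844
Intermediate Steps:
T(H) = ⅐ (T(H) = (H/H)/7 = (⅐)*1 = ⅐)
Z = 1/43 ≈ 0.023256
a = -47/210 (a = (⅐)/(-6) + 2/(-10) = (⅐)*(-⅙) + 2*(-⅒) = -1/42 - ⅕ = -47/210 ≈ -0.22381)
E = 9 (E = -6 + 15 = 9)
(Z*a)*E = ((1/43)*(-47/210))*9 = -47/9030*9 = -141/3010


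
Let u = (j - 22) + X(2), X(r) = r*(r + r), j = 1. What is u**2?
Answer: 169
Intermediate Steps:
X(r) = 2*r**2 (X(r) = r*(2*r) = 2*r**2)
u = -13 (u = (1 - 22) + 2*2**2 = -21 + 2*4 = -21 + 8 = -13)
u**2 = (-13)**2 = 169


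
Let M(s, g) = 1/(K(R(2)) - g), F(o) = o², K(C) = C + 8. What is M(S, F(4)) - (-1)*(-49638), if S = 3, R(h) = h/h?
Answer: -347467/7 ≈ -49638.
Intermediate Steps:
R(h) = 1
K(C) = 8 + C
M(s, g) = 1/(9 - g) (M(s, g) = 1/((8 + 1) - g) = 1/(9 - g))
M(S, F(4)) - (-1)*(-49638) = -1/(-9 + 4²) - (-1)*(-49638) = -1/(-9 + 16) - 1*49638 = -1/7 - 49638 = -1*⅐ - 49638 = -⅐ - 49638 = -347467/7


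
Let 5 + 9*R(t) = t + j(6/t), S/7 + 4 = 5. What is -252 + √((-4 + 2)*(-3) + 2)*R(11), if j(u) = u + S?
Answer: -252 + 298*√2/99 ≈ -247.74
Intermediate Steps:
S = 7 (S = -28 + 7*5 = -28 + 35 = 7)
j(u) = 7 + u (j(u) = u + 7 = 7 + u)
R(t) = 2/9 + t/9 + 2/(3*t) (R(t) = -5/9 + (t + (7 + 6/t))/9 = -5/9 + (7 + t + 6/t)/9 = -5/9 + (7/9 + t/9 + 2/(3*t)) = 2/9 + t/9 + 2/(3*t))
-252 + √((-4 + 2)*(-3) + 2)*R(11) = -252 + √((-4 + 2)*(-3) + 2)*((⅑)*(6 + 11² + 2*11)/11) = -252 + √(-2*(-3) + 2)*((⅑)*(1/11)*(6 + 121 + 22)) = -252 + √(6 + 2)*((⅑)*(1/11)*149) = -252 + √8*(149/99) = -252 + (2*√2)*(149/99) = -252 + 298*√2/99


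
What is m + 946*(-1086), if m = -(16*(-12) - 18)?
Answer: -1027146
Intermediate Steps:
m = 210 (m = -(-192 - 18) = -1*(-210) = 210)
m + 946*(-1086) = 210 + 946*(-1086) = 210 - 1027356 = -1027146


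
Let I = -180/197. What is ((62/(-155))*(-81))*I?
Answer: -5832/197 ≈ -29.604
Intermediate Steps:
I = -180/197 (I = -180*1/197 = -180/197 ≈ -0.91371)
((62/(-155))*(-81))*I = ((62/(-155))*(-81))*(-180/197) = ((62*(-1/155))*(-81))*(-180/197) = -2/5*(-81)*(-180/197) = (162/5)*(-180/197) = -5832/197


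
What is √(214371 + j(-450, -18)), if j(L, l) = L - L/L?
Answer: 4*√13370 ≈ 462.51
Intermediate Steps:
j(L, l) = -1 + L (j(L, l) = L - 1*1 = L - 1 = -1 + L)
√(214371 + j(-450, -18)) = √(214371 + (-1 - 450)) = √(214371 - 451) = √213920 = 4*√13370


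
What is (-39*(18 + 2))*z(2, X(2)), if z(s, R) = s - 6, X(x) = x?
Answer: 3120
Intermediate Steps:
z(s, R) = -6 + s
(-39*(18 + 2))*z(2, X(2)) = (-39*(18 + 2))*(-6 + 2) = -39*20*(-4) = -780*(-4) = 3120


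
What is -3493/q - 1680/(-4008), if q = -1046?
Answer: 656551/174682 ≈ 3.7585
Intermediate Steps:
-3493/q - 1680/(-4008) = -3493/(-1046) - 1680/(-4008) = -3493*(-1/1046) - 1680*(-1/4008) = 3493/1046 + 70/167 = 656551/174682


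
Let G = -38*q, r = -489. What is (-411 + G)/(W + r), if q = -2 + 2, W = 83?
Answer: 411/406 ≈ 1.0123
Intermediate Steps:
q = 0
G = 0 (G = -38*0 = 0)
(-411 + G)/(W + r) = (-411 + 0)/(83 - 489) = -411/(-406) = -411*(-1/406) = 411/406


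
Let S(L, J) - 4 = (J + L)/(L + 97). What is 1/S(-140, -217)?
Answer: 43/529 ≈ 0.081285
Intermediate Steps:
S(L, J) = 4 + (J + L)/(97 + L) (S(L, J) = 4 + (J + L)/(L + 97) = 4 + (J + L)/(97 + L))
1/S(-140, -217) = 1/((388 - 217 + 5*(-140))/(97 - 140)) = 1/((388 - 217 - 700)/(-43)) = 1/(-1/43*(-529)) = 1/(529/43) = 43/529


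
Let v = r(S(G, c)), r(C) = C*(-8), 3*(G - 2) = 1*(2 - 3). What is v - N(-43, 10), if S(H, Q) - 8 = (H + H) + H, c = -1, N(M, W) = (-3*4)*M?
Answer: -620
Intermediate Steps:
N(M, W) = -12*M
G = 5/3 (G = 2 + (1*(2 - 3))/3 = 2 + (1*(-1))/3 = 2 + (⅓)*(-1) = 2 - ⅓ = 5/3 ≈ 1.6667)
S(H, Q) = 8 + 3*H (S(H, Q) = 8 + ((H + H) + H) = 8 + (2*H + H) = 8 + 3*H)
r(C) = -8*C
v = -104 (v = -8*(8 + 3*(5/3)) = -8*(8 + 5) = -8*13 = -104)
v - N(-43, 10) = -104 - (-12)*(-43) = -104 - 1*516 = -104 - 516 = -620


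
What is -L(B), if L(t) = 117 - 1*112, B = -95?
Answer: -5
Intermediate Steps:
L(t) = 5 (L(t) = 117 - 112 = 5)
-L(B) = -1*5 = -5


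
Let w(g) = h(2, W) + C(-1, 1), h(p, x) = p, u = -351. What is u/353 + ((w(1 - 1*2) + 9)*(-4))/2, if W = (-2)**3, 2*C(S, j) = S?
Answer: -7764/353 ≈ -21.994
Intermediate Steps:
C(S, j) = S/2
W = -8
w(g) = 3/2 (w(g) = 2 + (1/2)*(-1) = 2 - 1/2 = 3/2)
u/353 + ((w(1 - 1*2) + 9)*(-4))/2 = -351/353 + ((3/2 + 9)*(-4))/2 = -351*1/353 + ((21/2)*(-4))*(1/2) = -351/353 - 42*1/2 = -351/353 - 21 = -7764/353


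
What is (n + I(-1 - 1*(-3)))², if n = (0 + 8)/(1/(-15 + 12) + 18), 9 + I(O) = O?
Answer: 120409/2809 ≈ 42.865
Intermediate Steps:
I(O) = -9 + O
n = 24/53 (n = 8/(1/(-3) + 18) = 8/(-⅓ + 18) = 8/(53/3) = 8*(3/53) = 24/53 ≈ 0.45283)
(n + I(-1 - 1*(-3)))² = (24/53 + (-9 + (-1 - 1*(-3))))² = (24/53 + (-9 + (-1 + 3)))² = (24/53 + (-9 + 2))² = (24/53 - 7)² = (-347/53)² = 120409/2809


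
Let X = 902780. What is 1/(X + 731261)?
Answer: 1/1634041 ≈ 6.1198e-7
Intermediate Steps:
1/(X + 731261) = 1/(902780 + 731261) = 1/1634041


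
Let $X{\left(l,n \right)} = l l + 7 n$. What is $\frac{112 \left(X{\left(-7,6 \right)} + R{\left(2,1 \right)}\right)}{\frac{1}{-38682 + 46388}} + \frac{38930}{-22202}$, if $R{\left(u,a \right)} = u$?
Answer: $\frac{52413498343}{653} \approx 8.0266 \cdot 10^{7}$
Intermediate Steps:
$X{\left(l,n \right)} = l^{2} + 7 n$
$\frac{112 \left(X{\left(-7,6 \right)} + R{\left(2,1 \right)}\right)}{\frac{1}{-38682 + 46388}} + \frac{38930}{-22202} = \frac{112 \left(\left(\left(-7\right)^{2} + 7 \cdot 6\right) + 2\right)}{\frac{1}{-38682 + 46388}} + \frac{38930}{-22202} = \frac{112 \left(\left(49 + 42\right) + 2\right)}{\frac{1}{7706}} + 38930 \left(- \frac{1}{22202}\right) = 112 \left(91 + 2\right) \frac{1}{\frac{1}{7706}} - \frac{1145}{653} = 112 \cdot 93 \cdot 7706 - \frac{1145}{653} = 10416 \cdot 7706 - \frac{1145}{653} = 80265696 - \frac{1145}{653} = \frac{52413498343}{653}$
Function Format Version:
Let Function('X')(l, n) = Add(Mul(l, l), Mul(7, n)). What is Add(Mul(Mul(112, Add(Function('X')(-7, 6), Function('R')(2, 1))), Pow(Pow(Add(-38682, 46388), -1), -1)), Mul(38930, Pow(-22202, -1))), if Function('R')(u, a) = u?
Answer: Rational(52413498343, 653) ≈ 8.0266e+7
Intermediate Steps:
Function('X')(l, n) = Add(Pow(l, 2), Mul(7, n))
Add(Mul(Mul(112, Add(Function('X')(-7, 6), Function('R')(2, 1))), Pow(Pow(Add(-38682, 46388), -1), -1)), Mul(38930, Pow(-22202, -1))) = Add(Mul(Mul(112, Add(Add(Pow(-7, 2), Mul(7, 6)), 2)), Pow(Pow(Add(-38682, 46388), -1), -1)), Mul(38930, Pow(-22202, -1))) = Add(Mul(Mul(112, Add(Add(49, 42), 2)), Pow(Pow(7706, -1), -1)), Mul(38930, Rational(-1, 22202))) = Add(Mul(Mul(112, Add(91, 2)), Pow(Rational(1, 7706), -1)), Rational(-1145, 653)) = Add(Mul(Mul(112, 93), 7706), Rational(-1145, 653)) = Add(Mul(10416, 7706), Rational(-1145, 653)) = Add(80265696, Rational(-1145, 653)) = Rational(52413498343, 653)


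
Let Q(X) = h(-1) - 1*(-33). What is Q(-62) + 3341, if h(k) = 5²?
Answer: 3399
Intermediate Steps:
h(k) = 25
Q(X) = 58 (Q(X) = 25 - 1*(-33) = 25 + 33 = 58)
Q(-62) + 3341 = 58 + 3341 = 3399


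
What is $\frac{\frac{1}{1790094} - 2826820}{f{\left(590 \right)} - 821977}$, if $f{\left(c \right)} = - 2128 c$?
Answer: $\frac{5060273521079}{3718914914718} \approx 1.3607$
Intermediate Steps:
$\frac{\frac{1}{1790094} - 2826820}{f{\left(590 \right)} - 821977} = \frac{\frac{1}{1790094} - 2826820}{\left(-2128\right) 590 - 821977} = \frac{\frac{1}{1790094} - 2826820}{-1255520 - 821977} = - \frac{5060273521079}{1790094 \left(-2077497\right)} = \left(- \frac{5060273521079}{1790094}\right) \left(- \frac{1}{2077497}\right) = \frac{5060273521079}{3718914914718}$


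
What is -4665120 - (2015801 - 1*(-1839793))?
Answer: -8520714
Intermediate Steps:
-4665120 - (2015801 - 1*(-1839793)) = -4665120 - (2015801 + 1839793) = -4665120 - 1*3855594 = -4665120 - 3855594 = -8520714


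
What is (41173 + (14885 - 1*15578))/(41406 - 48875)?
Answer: -3680/679 ≈ -5.4197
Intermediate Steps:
(41173 + (14885 - 1*15578))/(41406 - 48875) = (41173 + (14885 - 15578))/(-7469) = (41173 - 693)*(-1/7469) = 40480*(-1/7469) = -3680/679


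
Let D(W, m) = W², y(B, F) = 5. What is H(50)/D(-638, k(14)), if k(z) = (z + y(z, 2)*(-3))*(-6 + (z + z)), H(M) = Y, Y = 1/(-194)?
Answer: -1/78966536 ≈ -1.2664e-8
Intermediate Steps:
Y = -1/194 ≈ -0.0051546
H(M) = -1/194
k(z) = (-15 + z)*(-6 + 2*z) (k(z) = (z + 5*(-3))*(-6 + (z + z)) = (z - 15)*(-6 + 2*z) = (-15 + z)*(-6 + 2*z))
H(50)/D(-638, k(14)) = -1/(194*((-638)²)) = -1/194/407044 = -1/194*1/407044 = -1/78966536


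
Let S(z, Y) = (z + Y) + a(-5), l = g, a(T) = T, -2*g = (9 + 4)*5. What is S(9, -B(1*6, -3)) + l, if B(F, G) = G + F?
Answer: -63/2 ≈ -31.500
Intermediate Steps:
g = -65/2 (g = -(9 + 4)*5/2 = -13*5/2 = -1/2*65 = -65/2 ≈ -32.500)
B(F, G) = F + G
l = -65/2 ≈ -32.500
S(z, Y) = -5 + Y + z (S(z, Y) = (z + Y) - 5 = (Y + z) - 5 = -5 + Y + z)
S(9, -B(1*6, -3)) + l = (-5 - (1*6 - 3) + 9) - 65/2 = (-5 - (6 - 3) + 9) - 65/2 = (-5 - 1*3 + 9) - 65/2 = (-5 - 3 + 9) - 65/2 = 1 - 65/2 = -63/2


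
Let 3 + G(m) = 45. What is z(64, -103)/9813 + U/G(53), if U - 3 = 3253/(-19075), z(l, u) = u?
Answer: 24839377/436760275 ≈ 0.056872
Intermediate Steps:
G(m) = 42 (G(m) = -3 + 45 = 42)
U = 53972/19075 (U = 3 + 3253/(-19075) = 3 + 3253*(-1/19075) = 3 - 3253/19075 = 53972/19075 ≈ 2.8295)
z(64, -103)/9813 + U/G(53) = -103/9813 + (53972/19075)/42 = -103*1/9813 + (53972/19075)*(1/42) = -103/9813 + 26986/400575 = 24839377/436760275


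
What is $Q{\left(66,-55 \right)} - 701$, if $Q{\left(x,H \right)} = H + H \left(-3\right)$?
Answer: $-591$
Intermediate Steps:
$Q{\left(x,H \right)} = - 2 H$ ($Q{\left(x,H \right)} = H - 3 H = - 2 H$)
$Q{\left(66,-55 \right)} - 701 = \left(-2\right) \left(-55\right) - 701 = 110 - 701 = -591$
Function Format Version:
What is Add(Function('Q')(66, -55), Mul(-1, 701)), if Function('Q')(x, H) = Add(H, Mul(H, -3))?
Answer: -591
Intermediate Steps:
Function('Q')(x, H) = Mul(-2, H) (Function('Q')(x, H) = Add(H, Mul(-3, H)) = Mul(-2, H))
Add(Function('Q')(66, -55), Mul(-1, 701)) = Add(Mul(-2, -55), Mul(-1, 701)) = Add(110, -701) = -591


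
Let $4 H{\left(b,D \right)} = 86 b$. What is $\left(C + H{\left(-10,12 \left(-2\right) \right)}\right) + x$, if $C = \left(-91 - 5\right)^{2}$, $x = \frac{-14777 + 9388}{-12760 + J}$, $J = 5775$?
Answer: $\frac{62877374}{6985} \approx 9001.8$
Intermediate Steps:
$x = \frac{5389}{6985}$ ($x = \frac{-14777 + 9388}{-12760 + 5775} = - \frac{5389}{-6985} = \left(-5389\right) \left(- \frac{1}{6985}\right) = \frac{5389}{6985} \approx 0.77151$)
$C = 9216$ ($C = \left(-96\right)^{2} = 9216$)
$H{\left(b,D \right)} = \frac{43 b}{2}$ ($H{\left(b,D \right)} = \frac{86 b}{4} = \frac{43 b}{2}$)
$\left(C + H{\left(-10,12 \left(-2\right) \right)}\right) + x = \left(9216 + \frac{43}{2} \left(-10\right)\right) + \frac{5389}{6985} = \left(9216 - 215\right) + \frac{5389}{6985} = 9001 + \frac{5389}{6985} = \frac{62877374}{6985}$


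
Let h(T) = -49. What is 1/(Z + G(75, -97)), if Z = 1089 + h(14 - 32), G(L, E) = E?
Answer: 1/943 ≈ 0.0010604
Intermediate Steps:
Z = 1040 (Z = 1089 - 49 = 1040)
1/(Z + G(75, -97)) = 1/(1040 - 97) = 1/943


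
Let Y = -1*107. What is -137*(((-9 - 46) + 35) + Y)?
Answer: 17399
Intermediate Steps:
Y = -107
-137*(((-9 - 46) + 35) + Y) = -137*(((-9 - 46) + 35) - 107) = -137*((-55 + 35) - 107) = -137*(-20 - 107) = -137*(-127) = 17399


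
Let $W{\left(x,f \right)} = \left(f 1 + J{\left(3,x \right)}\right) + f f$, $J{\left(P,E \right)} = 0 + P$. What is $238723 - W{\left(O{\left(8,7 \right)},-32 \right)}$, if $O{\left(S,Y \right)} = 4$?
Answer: $237728$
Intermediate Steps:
$J{\left(P,E \right)} = P$
$W{\left(x,f \right)} = 3 + f + f^{2}$ ($W{\left(x,f \right)} = \left(f 1 + 3\right) + f f = \left(f + 3\right) + f^{2} = \left(3 + f\right) + f^{2} = 3 + f + f^{2}$)
$238723 - W{\left(O{\left(8,7 \right)},-32 \right)} = 238723 - \left(3 - 32 + \left(-32\right)^{2}\right) = 238723 - \left(3 - 32 + 1024\right) = 238723 - 995 = 237728$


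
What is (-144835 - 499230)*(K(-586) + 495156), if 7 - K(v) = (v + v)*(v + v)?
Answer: 565760221365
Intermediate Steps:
K(v) = 7 - 4*v**2 (K(v) = 7 - (v + v)*(v + v) = 7 - 2*v*2*v = 7 - 4*v**2)
(-144835 - 499230)*(K(-586) + 495156) = (-144835 - 499230)*((7 - 4*(-586)**2) + 495156) = -644065*((7 - 4*343396) + 495156) = -644065*((7 - 1373584) + 495156) = -644065*(-1373577 + 495156) = -644065*(-878421) = 565760221365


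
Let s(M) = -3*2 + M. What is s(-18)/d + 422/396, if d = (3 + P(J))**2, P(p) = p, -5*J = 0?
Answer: -317/198 ≈ -1.6010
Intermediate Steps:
J = 0 (J = -1/5*0 = 0)
s(M) = -6 + M
d = 9 (d = (3 + 0)**2 = 3**2 = 9)
s(-18)/d + 422/396 = (-6 - 18)/9 + 422/396 = -24*1/9 + 422*(1/396) = -8/3 + 211/198 = -317/198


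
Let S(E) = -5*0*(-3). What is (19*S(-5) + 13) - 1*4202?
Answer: -4189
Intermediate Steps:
S(E) = 0 (S(E) = 0*(-3) = 0)
(19*S(-5) + 13) - 1*4202 = (19*0 + 13) - 1*4202 = (0 + 13) - 4202 = 13 - 4202 = -4189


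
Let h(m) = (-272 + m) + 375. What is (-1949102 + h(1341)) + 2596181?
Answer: 648523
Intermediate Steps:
h(m) = 103 + m
(-1949102 + h(1341)) + 2596181 = (-1949102 + (103 + 1341)) + 2596181 = (-1949102 + 1444) + 2596181 = -1947658 + 2596181 = 648523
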